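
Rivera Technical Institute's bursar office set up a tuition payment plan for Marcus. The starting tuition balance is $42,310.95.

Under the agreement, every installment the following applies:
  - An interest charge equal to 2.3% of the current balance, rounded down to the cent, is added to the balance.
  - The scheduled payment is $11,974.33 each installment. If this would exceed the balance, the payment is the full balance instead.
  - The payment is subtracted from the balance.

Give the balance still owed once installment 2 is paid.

$20,055.56

Installment 1: $42,310.95 +$973.15 interest = $43,284.10; pay $11,974.33 → $31,309.77
Installment 2: $31,309.77 +$720.12 interest = $32,029.89; pay $11,974.33 → $20,055.56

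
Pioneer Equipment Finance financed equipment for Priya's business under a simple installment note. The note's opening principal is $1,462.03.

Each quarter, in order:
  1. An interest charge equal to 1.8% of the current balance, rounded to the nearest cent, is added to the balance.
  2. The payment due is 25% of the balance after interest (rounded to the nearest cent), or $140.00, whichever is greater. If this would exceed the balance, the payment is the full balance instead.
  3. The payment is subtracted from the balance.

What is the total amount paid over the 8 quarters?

Quarter 1: opening $1,462.03; interest $26.32 → $1,488.35; payment $372.09; balance $1,116.26
Quarter 2: opening $1,116.26; interest $20.09 → $1,136.35; payment $284.09; balance $852.26
Quarter 3: opening $852.26; interest $15.34 → $867.60; payment $216.90; balance $650.70
Quarter 4: opening $650.70; interest $11.71 → $662.41; payment $165.60; balance $496.81
Quarter 5: opening $496.81; interest $8.94 → $505.75; payment $140.00; balance $365.75
Quarter 6: opening $365.75; interest $6.58 → $372.33; payment $140.00; balance $232.33
Quarter 7: opening $232.33; interest $4.18 → $236.51; payment $140.00; balance $96.51
Quarter 8: opening $96.51; interest $1.74 → $98.25; payment $98.25; balance $0.00
Total paid: $1,556.93

$1,556.93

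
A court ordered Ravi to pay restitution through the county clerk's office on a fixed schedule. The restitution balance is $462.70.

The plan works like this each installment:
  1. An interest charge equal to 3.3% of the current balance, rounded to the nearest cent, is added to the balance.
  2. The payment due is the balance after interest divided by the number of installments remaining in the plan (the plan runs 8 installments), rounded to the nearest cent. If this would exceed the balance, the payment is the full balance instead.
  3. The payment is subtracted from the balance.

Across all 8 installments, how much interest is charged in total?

$74.27

Installment 1: $462.70 +$15.27 interest = $477.97; pay $59.75 → $418.22
Installment 2: $418.22 +$13.80 interest = $432.02; pay $61.72 → $370.30
Installment 3: $370.30 +$12.22 interest = $382.52; pay $63.75 → $318.77
Installment 4: $318.77 +$10.52 interest = $329.29; pay $65.86 → $263.43
Installment 5: $263.43 +$8.69 interest = $272.12; pay $68.03 → $204.09
Installment 6: $204.09 +$6.73 interest = $210.82; pay $70.27 → $140.55
Installment 7: $140.55 +$4.64 interest = $145.19; pay $72.60 → $72.59
Installment 8: $72.59 +$2.40 interest = $74.99; pay $74.99 → $0.00
Total interest: $15.27 + $13.80 + $12.22 + $10.52 + $8.69 + $6.73 + $4.64 + $2.40 = $74.27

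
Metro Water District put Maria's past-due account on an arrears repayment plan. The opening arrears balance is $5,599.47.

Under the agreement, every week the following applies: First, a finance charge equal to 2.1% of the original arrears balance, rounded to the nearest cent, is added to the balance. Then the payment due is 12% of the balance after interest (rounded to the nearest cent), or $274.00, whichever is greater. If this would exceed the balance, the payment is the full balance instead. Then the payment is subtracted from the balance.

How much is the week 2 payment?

$617.83

Week 1: opening $5,599.47; interest $117.59 → $5,717.06; payment $686.05; balance $5,031.01
Week 2: opening $5,031.01; interest $117.59 → $5,148.60; payment $617.83; balance $4,530.77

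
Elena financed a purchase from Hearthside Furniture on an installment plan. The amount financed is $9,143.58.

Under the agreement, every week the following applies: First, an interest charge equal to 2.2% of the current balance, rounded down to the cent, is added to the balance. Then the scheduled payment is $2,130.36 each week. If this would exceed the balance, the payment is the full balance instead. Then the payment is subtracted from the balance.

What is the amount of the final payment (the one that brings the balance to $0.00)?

Week 1: opening $9,143.58; interest $201.15 → $9,344.73; payment $2,130.36; balance $7,214.37
Week 2: opening $7,214.37; interest $158.71 → $7,373.08; payment $2,130.36; balance $5,242.72
Week 3: opening $5,242.72; interest $115.33 → $5,358.05; payment $2,130.36; balance $3,227.69
Week 4: opening $3,227.69; interest $71.00 → $3,298.69; payment $2,130.36; balance $1,168.33
Week 5: opening $1,168.33; interest $25.70 → $1,194.03; payment $1,194.03; balance $0.00

$1,194.03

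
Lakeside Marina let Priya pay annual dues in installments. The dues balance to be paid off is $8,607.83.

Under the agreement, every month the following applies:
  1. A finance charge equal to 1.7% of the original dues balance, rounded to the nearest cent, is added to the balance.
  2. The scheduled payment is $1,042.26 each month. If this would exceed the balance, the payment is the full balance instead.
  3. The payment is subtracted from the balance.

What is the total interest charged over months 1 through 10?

$1,463.30

Month 1: opening $8,607.83; interest $146.33 → $8,754.16; payment $1,042.26; balance $7,711.90
Month 2: opening $7,711.90; interest $146.33 → $7,858.23; payment $1,042.26; balance $6,815.97
Month 3: opening $6,815.97; interest $146.33 → $6,962.30; payment $1,042.26; balance $5,920.04
Month 4: opening $5,920.04; interest $146.33 → $6,066.37; payment $1,042.26; balance $5,024.11
Month 5: opening $5,024.11; interest $146.33 → $5,170.44; payment $1,042.26; balance $4,128.18
Month 6: opening $4,128.18; interest $146.33 → $4,274.51; payment $1,042.26; balance $3,232.25
Month 7: opening $3,232.25; interest $146.33 → $3,378.58; payment $1,042.26; balance $2,336.32
Month 8: opening $2,336.32; interest $146.33 → $2,482.65; payment $1,042.26; balance $1,440.39
Month 9: opening $1,440.39; interest $146.33 → $1,586.72; payment $1,042.26; balance $544.46
Month 10: opening $544.46; interest $146.33 → $690.79; payment $690.79; balance $0.00
Total interest: $146.33 + $146.33 + $146.33 + $146.33 + $146.33 + $146.33 + $146.33 + $146.33 + $146.33 + $146.33 = $1,463.30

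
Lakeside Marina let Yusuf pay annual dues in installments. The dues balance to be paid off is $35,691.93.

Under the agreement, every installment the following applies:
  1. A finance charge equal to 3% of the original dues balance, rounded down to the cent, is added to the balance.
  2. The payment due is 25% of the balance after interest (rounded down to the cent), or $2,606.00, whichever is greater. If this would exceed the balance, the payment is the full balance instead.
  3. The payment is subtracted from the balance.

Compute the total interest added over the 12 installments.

Installment 1: opening $35,691.93; interest $1,070.75 → $36,762.68; payment $9,190.67; balance $27,572.01
Installment 2: opening $27,572.01; interest $1,070.75 → $28,642.76; payment $7,160.69; balance $21,482.07
Installment 3: opening $21,482.07; interest $1,070.75 → $22,552.82; payment $5,638.20; balance $16,914.62
Installment 4: opening $16,914.62; interest $1,070.75 → $17,985.37; payment $4,496.34; balance $13,489.03
Installment 5: opening $13,489.03; interest $1,070.75 → $14,559.78; payment $3,639.94; balance $10,919.84
Installment 6: opening $10,919.84; interest $1,070.75 → $11,990.59; payment $2,997.64; balance $8,992.95
Installment 7: opening $8,992.95; interest $1,070.75 → $10,063.70; payment $2,606.00; balance $7,457.70
Installment 8: opening $7,457.70; interest $1,070.75 → $8,528.45; payment $2,606.00; balance $5,922.45
Installment 9: opening $5,922.45; interest $1,070.75 → $6,993.20; payment $2,606.00; balance $4,387.20
Installment 10: opening $4,387.20; interest $1,070.75 → $5,457.95; payment $2,606.00; balance $2,851.95
Installment 11: opening $2,851.95; interest $1,070.75 → $3,922.70; payment $2,606.00; balance $1,316.70
Installment 12: opening $1,316.70; interest $1,070.75 → $2,387.45; payment $2,387.45; balance $0.00
Total interest: $1,070.75 + $1,070.75 + $1,070.75 + $1,070.75 + $1,070.75 + $1,070.75 + $1,070.75 + $1,070.75 + $1,070.75 + $1,070.75 + $1,070.75 + $1,070.75 = $12,849.00

$12,849.00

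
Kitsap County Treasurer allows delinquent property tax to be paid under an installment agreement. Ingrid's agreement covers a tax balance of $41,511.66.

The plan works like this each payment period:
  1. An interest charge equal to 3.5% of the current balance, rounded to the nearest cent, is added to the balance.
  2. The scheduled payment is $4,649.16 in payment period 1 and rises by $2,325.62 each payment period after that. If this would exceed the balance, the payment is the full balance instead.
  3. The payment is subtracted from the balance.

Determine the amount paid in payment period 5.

$13,951.64

# | Opening | Interest | Payment | End bal
1 | $41,511.66 | $1,452.91 | $4,649.16 | $38,315.41
2 | $38,315.41 | $1,341.04 | $6,974.78 | $32,681.67
3 | $32,681.67 | $1,143.86 | $9,300.40 | $24,525.13
4 | $24,525.13 | $858.38 | $11,626.02 | $13,757.49
5 | $13,757.49 | $481.51 | $13,951.64 | $287.36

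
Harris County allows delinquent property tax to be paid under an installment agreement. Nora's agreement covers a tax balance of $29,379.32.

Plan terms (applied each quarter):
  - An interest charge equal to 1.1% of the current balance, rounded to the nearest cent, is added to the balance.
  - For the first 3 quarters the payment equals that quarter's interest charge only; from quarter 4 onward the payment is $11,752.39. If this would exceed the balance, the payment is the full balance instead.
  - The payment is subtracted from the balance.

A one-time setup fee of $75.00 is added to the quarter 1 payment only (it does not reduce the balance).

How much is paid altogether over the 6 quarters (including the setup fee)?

Quarter 1: $29,379.32 +$323.17 interest = $29,702.49; pay $323.17 (+ $75.00 fee) → $29,379.32
Quarter 2: $29,379.32 +$323.17 interest = $29,702.49; pay $323.17 → $29,379.32
Quarter 3: $29,379.32 +$323.17 interest = $29,702.49; pay $323.17 → $29,379.32
Quarter 4: $29,379.32 +$323.17 interest = $29,702.49; pay $11,752.39 → $17,950.10
Quarter 5: $17,950.10 +$197.45 interest = $18,147.55; pay $11,752.39 → $6,395.16
Quarter 6: $6,395.16 +$70.35 interest = $6,465.51; pay $6,465.51 → $0.00
Total paid: $31,014.80

$31,014.80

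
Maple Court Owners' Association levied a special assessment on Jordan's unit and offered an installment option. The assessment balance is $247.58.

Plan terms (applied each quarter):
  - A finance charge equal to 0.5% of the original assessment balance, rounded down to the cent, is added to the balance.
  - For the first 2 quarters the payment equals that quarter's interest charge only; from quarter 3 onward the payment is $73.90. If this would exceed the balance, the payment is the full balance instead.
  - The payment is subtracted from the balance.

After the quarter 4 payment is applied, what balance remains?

$102.24

# | Opening | Interest | Payment | End bal
1 | $247.58 | $1.23 | $1.23 | $247.58
2 | $247.58 | $1.23 | $1.23 | $247.58
3 | $247.58 | $1.23 | $73.90 | $174.91
4 | $174.91 | $1.23 | $73.90 | $102.24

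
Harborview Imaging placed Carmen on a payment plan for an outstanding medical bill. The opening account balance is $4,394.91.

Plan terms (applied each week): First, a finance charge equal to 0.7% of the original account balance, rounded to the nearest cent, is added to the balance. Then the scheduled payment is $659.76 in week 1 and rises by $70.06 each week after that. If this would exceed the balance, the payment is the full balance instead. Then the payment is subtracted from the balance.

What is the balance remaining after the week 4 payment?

$1,458.55

# | Opening | Interest | Payment | End bal
1 | $4,394.91 | $30.76 | $659.76 | $3,765.91
2 | $3,765.91 | $30.76 | $729.82 | $3,066.85
3 | $3,066.85 | $30.76 | $799.88 | $2,297.73
4 | $2,297.73 | $30.76 | $869.94 | $1,458.55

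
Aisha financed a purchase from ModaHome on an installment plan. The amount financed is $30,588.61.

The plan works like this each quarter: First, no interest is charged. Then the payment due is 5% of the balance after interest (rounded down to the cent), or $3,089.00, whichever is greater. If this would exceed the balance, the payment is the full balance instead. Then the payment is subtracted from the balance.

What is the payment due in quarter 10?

# | Opening | Payment | End bal
1 | $30,588.61 | $3,089.00 | $27,499.61
2 | $27,499.61 | $3,089.00 | $24,410.61
3 | $24,410.61 | $3,089.00 | $21,321.61
4 | $21,321.61 | $3,089.00 | $18,232.61
5 | $18,232.61 | $3,089.00 | $15,143.61
6 | $15,143.61 | $3,089.00 | $12,054.61
7 | $12,054.61 | $3,089.00 | $8,965.61
8 | $8,965.61 | $3,089.00 | $5,876.61
9 | $5,876.61 | $3,089.00 | $2,787.61
10 | $2,787.61 | $2,787.61 | $0.00

$2,787.61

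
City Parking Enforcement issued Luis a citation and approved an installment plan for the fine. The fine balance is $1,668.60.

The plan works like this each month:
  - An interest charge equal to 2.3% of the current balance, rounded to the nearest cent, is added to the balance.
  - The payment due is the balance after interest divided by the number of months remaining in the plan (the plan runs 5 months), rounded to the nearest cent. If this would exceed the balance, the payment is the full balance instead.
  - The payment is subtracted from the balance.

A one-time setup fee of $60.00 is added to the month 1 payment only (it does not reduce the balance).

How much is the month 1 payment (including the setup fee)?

Month 1: opening $1,668.60; interest $38.38 → $1,706.98; payment $341.40 (+ $60.00 fee); balance $1,365.58

$401.40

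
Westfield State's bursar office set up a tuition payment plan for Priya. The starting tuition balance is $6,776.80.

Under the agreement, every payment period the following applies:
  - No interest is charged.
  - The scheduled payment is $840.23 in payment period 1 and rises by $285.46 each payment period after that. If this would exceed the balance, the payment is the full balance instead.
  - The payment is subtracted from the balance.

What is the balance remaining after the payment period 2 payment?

$4,810.88

Payment period 1: $6,776.80 − $840.23 → $5,936.57
Payment period 2: $5,936.57 − $1,125.69 → $4,810.88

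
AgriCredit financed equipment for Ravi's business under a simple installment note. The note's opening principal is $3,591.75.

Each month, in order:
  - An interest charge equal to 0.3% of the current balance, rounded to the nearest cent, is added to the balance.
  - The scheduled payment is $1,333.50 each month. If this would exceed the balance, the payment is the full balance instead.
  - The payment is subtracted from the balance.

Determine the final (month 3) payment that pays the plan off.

# | Opening | Interest | Payment | End bal
1 | $3,591.75 | $10.78 | $1,333.50 | $2,269.03
2 | $2,269.03 | $6.81 | $1,333.50 | $942.34
3 | $942.34 | $2.83 | $945.17 | $0.00

$945.17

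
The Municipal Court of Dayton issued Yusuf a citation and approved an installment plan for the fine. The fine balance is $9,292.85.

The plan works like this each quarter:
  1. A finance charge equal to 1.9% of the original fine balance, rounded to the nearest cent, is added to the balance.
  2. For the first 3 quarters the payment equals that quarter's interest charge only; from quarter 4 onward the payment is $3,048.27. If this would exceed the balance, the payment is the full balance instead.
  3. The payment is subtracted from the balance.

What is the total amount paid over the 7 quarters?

# | Opening | Interest | Payment | End bal
1 | $9,292.85 | $176.56 | $176.56 | $9,292.85
2 | $9,292.85 | $176.56 | $176.56 | $9,292.85
3 | $9,292.85 | $176.56 | $176.56 | $9,292.85
4 | $9,292.85 | $176.56 | $3,048.27 | $6,421.14
5 | $6,421.14 | $176.56 | $3,048.27 | $3,549.43
6 | $3,549.43 | $176.56 | $3,048.27 | $677.72
7 | $677.72 | $176.56 | $854.28 | $0.00
Total paid: $10,528.77

$10,528.77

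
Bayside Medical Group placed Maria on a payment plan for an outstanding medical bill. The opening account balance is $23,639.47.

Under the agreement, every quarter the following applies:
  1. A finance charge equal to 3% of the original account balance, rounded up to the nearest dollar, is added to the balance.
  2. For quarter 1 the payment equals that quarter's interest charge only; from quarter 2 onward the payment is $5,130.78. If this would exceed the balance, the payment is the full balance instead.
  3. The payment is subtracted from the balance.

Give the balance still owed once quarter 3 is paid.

$14,797.91

# | Opening | Interest | Payment | End bal
1 | $23,639.47 | $710.00 | $710.00 | $23,639.47
2 | $23,639.47 | $710.00 | $5,130.78 | $19,218.69
3 | $19,218.69 | $710.00 | $5,130.78 | $14,797.91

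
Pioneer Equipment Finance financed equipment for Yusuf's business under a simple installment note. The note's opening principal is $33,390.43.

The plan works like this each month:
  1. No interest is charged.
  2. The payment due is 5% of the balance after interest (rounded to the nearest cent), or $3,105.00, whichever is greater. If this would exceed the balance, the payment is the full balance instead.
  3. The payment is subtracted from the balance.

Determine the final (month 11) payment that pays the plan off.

$2,340.43

# | Opening | Payment | End bal
1 | $33,390.43 | $3,105.00 | $30,285.43
2 | $30,285.43 | $3,105.00 | $27,180.43
3 | $27,180.43 | $3,105.00 | $24,075.43
4 | $24,075.43 | $3,105.00 | $20,970.43
5 | $20,970.43 | $3,105.00 | $17,865.43
6 | $17,865.43 | $3,105.00 | $14,760.43
7 | $14,760.43 | $3,105.00 | $11,655.43
8 | $11,655.43 | $3,105.00 | $8,550.43
9 | $8,550.43 | $3,105.00 | $5,445.43
10 | $5,445.43 | $3,105.00 | $2,340.43
11 | $2,340.43 | $2,340.43 | $0.00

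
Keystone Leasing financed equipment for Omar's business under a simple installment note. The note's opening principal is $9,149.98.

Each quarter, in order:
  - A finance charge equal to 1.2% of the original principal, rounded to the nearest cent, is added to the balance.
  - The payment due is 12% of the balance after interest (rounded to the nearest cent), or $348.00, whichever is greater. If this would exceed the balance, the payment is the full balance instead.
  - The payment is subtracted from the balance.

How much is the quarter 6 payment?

Quarter 1: $9,149.98 +$109.80 interest = $9,259.78; pay $1,111.17 → $8,148.61
Quarter 2: $8,148.61 +$109.80 interest = $8,258.41; pay $991.01 → $7,267.40
Quarter 3: $7,267.40 +$109.80 interest = $7,377.20; pay $885.26 → $6,491.94
Quarter 4: $6,491.94 +$109.80 interest = $6,601.74; pay $792.21 → $5,809.53
Quarter 5: $5,809.53 +$109.80 interest = $5,919.33; pay $710.32 → $5,209.01
Quarter 6: $5,209.01 +$109.80 interest = $5,318.81; pay $638.26 → $4,680.55

$638.26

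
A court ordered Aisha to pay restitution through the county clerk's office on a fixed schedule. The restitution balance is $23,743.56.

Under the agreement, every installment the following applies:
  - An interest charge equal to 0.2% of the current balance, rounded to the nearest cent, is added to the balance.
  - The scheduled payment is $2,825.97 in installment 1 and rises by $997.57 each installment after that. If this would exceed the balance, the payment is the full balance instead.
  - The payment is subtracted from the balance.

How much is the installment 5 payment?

$6,616.05

Installment 1: opening $23,743.56; interest $47.49 → $23,791.05; payment $2,825.97; balance $20,965.08
Installment 2: opening $20,965.08; interest $41.93 → $21,007.01; payment $3,823.54; balance $17,183.47
Installment 3: opening $17,183.47; interest $34.37 → $17,217.84; payment $4,821.11; balance $12,396.73
Installment 4: opening $12,396.73; interest $24.79 → $12,421.52; payment $5,818.68; balance $6,602.84
Installment 5: opening $6,602.84; interest $13.21 → $6,616.05; payment $6,616.05; balance $0.00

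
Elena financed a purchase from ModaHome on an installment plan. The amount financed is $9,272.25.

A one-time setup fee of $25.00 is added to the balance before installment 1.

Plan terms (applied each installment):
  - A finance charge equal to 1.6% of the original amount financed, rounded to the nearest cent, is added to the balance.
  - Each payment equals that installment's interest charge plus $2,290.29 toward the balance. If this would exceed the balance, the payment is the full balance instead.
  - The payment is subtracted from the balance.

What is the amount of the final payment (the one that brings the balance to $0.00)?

Installment 1: $9,297.25 +$148.36 interest = $9,445.61; pay $2,438.65 → $7,006.96
Installment 2: $7,006.96 +$148.36 interest = $7,155.32; pay $2,438.65 → $4,716.67
Installment 3: $4,716.67 +$148.36 interest = $4,865.03; pay $2,438.65 → $2,426.38
Installment 4: $2,426.38 +$148.36 interest = $2,574.74; pay $2,438.65 → $136.09
Installment 5: $136.09 +$148.36 interest = $284.45; pay $284.45 → $0.00

$284.45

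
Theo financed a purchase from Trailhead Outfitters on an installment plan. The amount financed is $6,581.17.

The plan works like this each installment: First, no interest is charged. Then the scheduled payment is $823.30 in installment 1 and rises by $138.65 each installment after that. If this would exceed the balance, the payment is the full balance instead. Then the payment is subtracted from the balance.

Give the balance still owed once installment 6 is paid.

Installment 1: opening $6,581.17; payment $823.30; balance $5,757.87
Installment 2: opening $5,757.87; payment $961.95; balance $4,795.92
Installment 3: opening $4,795.92; payment $1,100.60; balance $3,695.32
Installment 4: opening $3,695.32; payment $1,239.25; balance $2,456.07
Installment 5: opening $2,456.07; payment $1,377.90; balance $1,078.17
Installment 6: opening $1,078.17; payment $1,078.17; balance $0.00

$0.00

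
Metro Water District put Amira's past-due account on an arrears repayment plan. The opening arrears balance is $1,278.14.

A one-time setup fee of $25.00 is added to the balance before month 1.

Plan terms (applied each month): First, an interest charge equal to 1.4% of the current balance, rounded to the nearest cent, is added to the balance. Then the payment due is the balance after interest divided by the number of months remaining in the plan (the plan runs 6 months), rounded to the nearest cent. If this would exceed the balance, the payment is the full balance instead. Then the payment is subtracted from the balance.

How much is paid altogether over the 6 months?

Month 1: opening $1,303.14; interest $18.24 → $1,321.38; payment $220.23; balance $1,101.15
Month 2: opening $1,101.15; interest $15.42 → $1,116.57; payment $223.31; balance $893.26
Month 3: opening $893.26; interest $12.51 → $905.77; payment $226.44; balance $679.33
Month 4: opening $679.33; interest $9.51 → $688.84; payment $229.61; balance $459.23
Month 5: opening $459.23; interest $6.43 → $465.66; payment $232.83; balance $232.83
Month 6: opening $232.83; interest $3.26 → $236.09; payment $236.09; balance $0.00
Total paid: $1,368.51

$1,368.51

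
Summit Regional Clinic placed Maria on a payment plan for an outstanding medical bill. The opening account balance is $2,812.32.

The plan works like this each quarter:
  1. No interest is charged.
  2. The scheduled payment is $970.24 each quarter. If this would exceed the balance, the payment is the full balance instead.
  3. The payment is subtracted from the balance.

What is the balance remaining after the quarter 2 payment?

$871.84

Quarter 1: opening $2,812.32; payment $970.24; balance $1,842.08
Quarter 2: opening $1,842.08; payment $970.24; balance $871.84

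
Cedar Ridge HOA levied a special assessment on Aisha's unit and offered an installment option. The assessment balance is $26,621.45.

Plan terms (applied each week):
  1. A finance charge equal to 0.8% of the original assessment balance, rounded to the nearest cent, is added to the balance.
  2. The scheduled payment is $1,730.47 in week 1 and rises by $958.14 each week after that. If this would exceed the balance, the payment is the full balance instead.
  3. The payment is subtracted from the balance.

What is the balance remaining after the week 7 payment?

$0.00

# | Opening | Interest | Payment | End bal
1 | $26,621.45 | $212.97 | $1,730.47 | $25,103.95
2 | $25,103.95 | $212.97 | $2,688.61 | $22,628.31
3 | $22,628.31 | $212.97 | $3,646.75 | $19,194.53
4 | $19,194.53 | $212.97 | $4,604.89 | $14,802.61
5 | $14,802.61 | $212.97 | $5,563.03 | $9,452.55
6 | $9,452.55 | $212.97 | $6,521.17 | $3,144.35
7 | $3,144.35 | $212.97 | $3,357.32 | $0.00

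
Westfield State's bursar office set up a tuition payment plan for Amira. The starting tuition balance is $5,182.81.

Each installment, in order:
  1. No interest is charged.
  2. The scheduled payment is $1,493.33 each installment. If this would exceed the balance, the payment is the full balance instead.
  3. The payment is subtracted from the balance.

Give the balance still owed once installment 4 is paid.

$0.00

# | Opening | Payment | End bal
1 | $5,182.81 | $1,493.33 | $3,689.48
2 | $3,689.48 | $1,493.33 | $2,196.15
3 | $2,196.15 | $1,493.33 | $702.82
4 | $702.82 | $702.82 | $0.00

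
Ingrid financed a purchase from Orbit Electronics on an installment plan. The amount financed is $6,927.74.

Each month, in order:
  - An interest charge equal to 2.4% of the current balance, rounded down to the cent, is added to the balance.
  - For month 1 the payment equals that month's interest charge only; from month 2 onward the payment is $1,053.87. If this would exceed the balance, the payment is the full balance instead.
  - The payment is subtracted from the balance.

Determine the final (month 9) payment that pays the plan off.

$254.76

Month 1: $6,927.74 +$166.26 interest = $7,094.00; pay $166.26 → $6,927.74
Month 2: $6,927.74 +$166.26 interest = $7,094.00; pay $1,053.87 → $6,040.13
Month 3: $6,040.13 +$144.96 interest = $6,185.09; pay $1,053.87 → $5,131.22
Month 4: $5,131.22 +$123.14 interest = $5,254.36; pay $1,053.87 → $4,200.49
Month 5: $4,200.49 +$100.81 interest = $4,301.30; pay $1,053.87 → $3,247.43
Month 6: $3,247.43 +$77.93 interest = $3,325.36; pay $1,053.87 → $2,271.49
Month 7: $2,271.49 +$54.51 interest = $2,326.00; pay $1,053.87 → $1,272.13
Month 8: $1,272.13 +$30.53 interest = $1,302.66; pay $1,053.87 → $248.79
Month 9: $248.79 +$5.97 interest = $254.76; pay $254.76 → $0.00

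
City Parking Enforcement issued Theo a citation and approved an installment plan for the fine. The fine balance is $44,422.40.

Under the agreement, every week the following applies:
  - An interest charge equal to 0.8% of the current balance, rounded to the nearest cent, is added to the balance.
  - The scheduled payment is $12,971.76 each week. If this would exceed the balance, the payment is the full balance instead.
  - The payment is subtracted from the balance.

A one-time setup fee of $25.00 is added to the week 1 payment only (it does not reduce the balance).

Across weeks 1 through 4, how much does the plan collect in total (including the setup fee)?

Week 1: $44,422.40 +$355.38 interest = $44,777.78; pay $12,971.76 (+ $25.00 fee) → $31,806.02
Week 2: $31,806.02 +$254.45 interest = $32,060.47; pay $12,971.76 → $19,088.71
Week 3: $19,088.71 +$152.71 interest = $19,241.42; pay $12,971.76 → $6,269.66
Week 4: $6,269.66 +$50.16 interest = $6,319.82; pay $6,319.82 → $0.00
Total paid: $45,260.10

$45,260.10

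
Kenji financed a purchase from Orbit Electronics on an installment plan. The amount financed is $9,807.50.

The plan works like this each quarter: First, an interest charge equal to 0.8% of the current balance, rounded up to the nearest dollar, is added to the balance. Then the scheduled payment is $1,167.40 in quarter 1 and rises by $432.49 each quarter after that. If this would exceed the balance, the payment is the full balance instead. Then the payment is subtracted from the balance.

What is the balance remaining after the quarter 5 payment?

$0.00

# | Opening | Interest | Payment | End bal
1 | $9,807.50 | $79.00 | $1,167.40 | $8,719.10
2 | $8,719.10 | $70.00 | $1,599.89 | $7,189.21
3 | $7,189.21 | $58.00 | $2,032.38 | $5,214.83
4 | $5,214.83 | $42.00 | $2,464.87 | $2,791.96
5 | $2,791.96 | $23.00 | $2,814.96 | $0.00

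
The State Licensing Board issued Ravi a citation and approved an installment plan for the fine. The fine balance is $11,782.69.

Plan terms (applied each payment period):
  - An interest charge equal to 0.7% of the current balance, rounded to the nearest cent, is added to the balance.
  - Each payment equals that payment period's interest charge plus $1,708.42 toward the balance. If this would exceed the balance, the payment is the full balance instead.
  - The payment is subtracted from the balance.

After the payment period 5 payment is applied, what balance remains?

Payment period 1: opening $11,782.69; interest $82.48 → $11,865.17; payment $1,790.90; balance $10,074.27
Payment period 2: opening $10,074.27; interest $70.52 → $10,144.79; payment $1,778.94; balance $8,365.85
Payment period 3: opening $8,365.85; interest $58.56 → $8,424.41; payment $1,766.98; balance $6,657.43
Payment period 4: opening $6,657.43; interest $46.60 → $6,704.03; payment $1,755.02; balance $4,949.01
Payment period 5: opening $4,949.01; interest $34.64 → $4,983.65; payment $1,743.06; balance $3,240.59

$3,240.59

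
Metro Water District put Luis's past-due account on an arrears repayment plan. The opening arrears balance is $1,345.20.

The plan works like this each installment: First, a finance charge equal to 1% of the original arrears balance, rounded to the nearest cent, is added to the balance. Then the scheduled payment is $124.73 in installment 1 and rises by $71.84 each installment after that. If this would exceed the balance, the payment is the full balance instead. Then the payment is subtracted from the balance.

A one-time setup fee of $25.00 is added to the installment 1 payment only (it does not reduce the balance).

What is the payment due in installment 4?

$340.25

Installment 1: opening $1,345.20; interest $13.45 → $1,358.65; payment $124.73 (+ $25.00 fee); balance $1,233.92
Installment 2: opening $1,233.92; interest $13.45 → $1,247.37; payment $196.57; balance $1,050.80
Installment 3: opening $1,050.80; interest $13.45 → $1,064.25; payment $268.41; balance $795.84
Installment 4: opening $795.84; interest $13.45 → $809.29; payment $340.25; balance $469.04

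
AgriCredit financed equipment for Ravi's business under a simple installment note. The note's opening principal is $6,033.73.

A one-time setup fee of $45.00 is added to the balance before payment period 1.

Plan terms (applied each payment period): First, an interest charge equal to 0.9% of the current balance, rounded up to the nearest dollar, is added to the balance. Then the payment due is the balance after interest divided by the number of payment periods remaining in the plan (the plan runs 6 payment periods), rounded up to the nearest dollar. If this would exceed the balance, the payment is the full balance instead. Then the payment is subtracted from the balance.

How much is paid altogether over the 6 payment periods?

Payment period 1: opening $6,078.73; interest $55.00 → $6,133.73; payment $1,023.00; balance $5,110.73
Payment period 2: opening $5,110.73; interest $46.00 → $5,156.73; payment $1,032.00; balance $4,124.73
Payment period 3: opening $4,124.73; interest $38.00 → $4,162.73; payment $1,041.00; balance $3,121.73
Payment period 4: opening $3,121.73; interest $29.00 → $3,150.73; payment $1,051.00; balance $2,099.73
Payment period 5: opening $2,099.73; interest $19.00 → $2,118.73; payment $1,060.00; balance $1,058.73
Payment period 6: opening $1,058.73; interest $10.00 → $1,068.73; payment $1,068.73; balance $0.00
Total paid: $6,275.73

$6,275.73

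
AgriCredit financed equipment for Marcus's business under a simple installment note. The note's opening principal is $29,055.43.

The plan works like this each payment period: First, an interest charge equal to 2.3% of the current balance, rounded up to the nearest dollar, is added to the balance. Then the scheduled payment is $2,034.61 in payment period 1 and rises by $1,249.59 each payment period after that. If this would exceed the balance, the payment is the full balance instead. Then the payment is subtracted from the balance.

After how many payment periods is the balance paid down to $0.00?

7

# | Opening | Interest | Payment | End bal
1 | $29,055.43 | $669.00 | $2,034.61 | $27,689.82
2 | $27,689.82 | $637.00 | $3,284.20 | $25,042.62
3 | $25,042.62 | $576.00 | $4,533.79 | $21,084.83
4 | $21,084.83 | $485.00 | $5,783.38 | $15,786.45
5 | $15,786.45 | $364.00 | $7,032.97 | $9,117.48
6 | $9,117.48 | $210.00 | $8,282.56 | $1,044.92
7 | $1,044.92 | $25.00 | $1,069.92 | $0.00
Balance reaches $0.00 in payment period 7.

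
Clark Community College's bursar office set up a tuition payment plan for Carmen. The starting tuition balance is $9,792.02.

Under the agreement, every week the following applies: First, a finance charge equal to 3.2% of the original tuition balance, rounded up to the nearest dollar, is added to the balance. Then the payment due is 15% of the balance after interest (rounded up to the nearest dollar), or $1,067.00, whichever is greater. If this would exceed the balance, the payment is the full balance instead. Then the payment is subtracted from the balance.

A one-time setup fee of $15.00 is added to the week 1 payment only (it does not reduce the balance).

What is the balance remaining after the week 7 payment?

Week 1: opening $9,792.02; interest $314.00 → $10,106.02; payment $1,516.00 (+ $15.00 fee); balance $8,590.02
Week 2: opening $8,590.02; interest $314.00 → $8,904.02; payment $1,336.00; balance $7,568.02
Week 3: opening $7,568.02; interest $314.00 → $7,882.02; payment $1,183.00; balance $6,699.02
Week 4: opening $6,699.02; interest $314.00 → $7,013.02; payment $1,067.00; balance $5,946.02
Week 5: opening $5,946.02; interest $314.00 → $6,260.02; payment $1,067.00; balance $5,193.02
Week 6: opening $5,193.02; interest $314.00 → $5,507.02; payment $1,067.00; balance $4,440.02
Week 7: opening $4,440.02; interest $314.00 → $4,754.02; payment $1,067.00; balance $3,687.02

$3,687.02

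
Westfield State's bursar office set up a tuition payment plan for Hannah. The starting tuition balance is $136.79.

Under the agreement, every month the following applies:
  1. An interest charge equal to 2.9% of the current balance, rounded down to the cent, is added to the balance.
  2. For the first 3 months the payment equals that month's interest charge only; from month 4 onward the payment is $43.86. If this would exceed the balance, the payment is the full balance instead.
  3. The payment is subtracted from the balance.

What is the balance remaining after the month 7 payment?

$0.00

Month 1: $136.79 +$3.96 interest = $140.75; pay $3.96 → $136.79
Month 2: $136.79 +$3.96 interest = $140.75; pay $3.96 → $136.79
Month 3: $136.79 +$3.96 interest = $140.75; pay $3.96 → $136.79
Month 4: $136.79 +$3.96 interest = $140.75; pay $43.86 → $96.89
Month 5: $96.89 +$2.80 interest = $99.69; pay $43.86 → $55.83
Month 6: $55.83 +$1.61 interest = $57.44; pay $43.86 → $13.58
Month 7: $13.58 +$0.39 interest = $13.97; pay $13.97 → $0.00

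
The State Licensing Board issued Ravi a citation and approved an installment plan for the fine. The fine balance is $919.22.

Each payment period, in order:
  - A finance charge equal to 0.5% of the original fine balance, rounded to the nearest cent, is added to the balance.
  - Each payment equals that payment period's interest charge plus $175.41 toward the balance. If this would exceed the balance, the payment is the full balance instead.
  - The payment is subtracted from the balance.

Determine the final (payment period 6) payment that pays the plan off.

$46.77

Payment period 1: opening $919.22; interest $4.60 → $923.82; payment $180.01; balance $743.81
Payment period 2: opening $743.81; interest $4.60 → $748.41; payment $180.01; balance $568.40
Payment period 3: opening $568.40; interest $4.60 → $573.00; payment $180.01; balance $392.99
Payment period 4: opening $392.99; interest $4.60 → $397.59; payment $180.01; balance $217.58
Payment period 5: opening $217.58; interest $4.60 → $222.18; payment $180.01; balance $42.17
Payment period 6: opening $42.17; interest $4.60 → $46.77; payment $46.77; balance $0.00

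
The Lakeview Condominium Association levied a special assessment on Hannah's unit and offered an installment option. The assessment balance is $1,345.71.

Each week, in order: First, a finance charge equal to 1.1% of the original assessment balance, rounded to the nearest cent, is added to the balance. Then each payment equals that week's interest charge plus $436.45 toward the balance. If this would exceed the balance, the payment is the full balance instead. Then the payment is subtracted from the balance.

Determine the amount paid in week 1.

$451.25

# | Opening | Interest | Payment | End bal
1 | $1,345.71 | $14.80 | $451.25 | $909.26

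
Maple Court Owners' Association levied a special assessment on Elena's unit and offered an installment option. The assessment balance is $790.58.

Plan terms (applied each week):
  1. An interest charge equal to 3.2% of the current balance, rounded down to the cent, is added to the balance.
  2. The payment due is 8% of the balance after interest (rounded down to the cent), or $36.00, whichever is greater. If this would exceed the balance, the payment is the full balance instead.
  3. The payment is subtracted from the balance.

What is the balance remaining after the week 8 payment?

Week 1: opening $790.58; interest $25.29 → $815.87; payment $65.26; balance $750.61
Week 2: opening $750.61; interest $24.01 → $774.62; payment $61.96; balance $712.66
Week 3: opening $712.66; interest $22.80 → $735.46; payment $58.83; balance $676.63
Week 4: opening $676.63; interest $21.65 → $698.28; payment $55.86; balance $642.42
Week 5: opening $642.42; interest $20.55 → $662.97; payment $53.03; balance $609.94
Week 6: opening $609.94; interest $19.51 → $629.45; payment $50.35; balance $579.10
Week 7: opening $579.10; interest $18.53 → $597.63; payment $47.81; balance $549.82
Week 8: opening $549.82; interest $17.59 → $567.41; payment $45.39; balance $522.02

$522.02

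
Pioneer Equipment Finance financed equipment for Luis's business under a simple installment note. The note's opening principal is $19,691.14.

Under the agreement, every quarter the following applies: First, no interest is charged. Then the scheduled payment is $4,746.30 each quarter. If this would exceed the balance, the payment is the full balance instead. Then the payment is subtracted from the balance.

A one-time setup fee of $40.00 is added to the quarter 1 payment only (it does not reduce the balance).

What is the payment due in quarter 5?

Quarter 1: opening $19,691.14; payment $4,746.30 (+ $40.00 fee); balance $14,944.84
Quarter 2: opening $14,944.84; payment $4,746.30; balance $10,198.54
Quarter 3: opening $10,198.54; payment $4,746.30; balance $5,452.24
Quarter 4: opening $5,452.24; payment $4,746.30; balance $705.94
Quarter 5: opening $705.94; payment $705.94; balance $0.00

$705.94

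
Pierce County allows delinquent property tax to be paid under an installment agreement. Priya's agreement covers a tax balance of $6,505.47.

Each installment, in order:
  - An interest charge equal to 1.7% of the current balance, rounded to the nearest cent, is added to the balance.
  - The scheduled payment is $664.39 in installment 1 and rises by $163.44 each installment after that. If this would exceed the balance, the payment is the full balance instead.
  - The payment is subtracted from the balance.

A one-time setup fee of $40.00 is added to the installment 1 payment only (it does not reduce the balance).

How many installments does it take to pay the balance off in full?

7

Installment 1: $6,505.47 +$110.59 interest = $6,616.06; pay $664.39 (+ $40.00 fee) → $5,951.67
Installment 2: $5,951.67 +$101.18 interest = $6,052.85; pay $827.83 → $5,225.02
Installment 3: $5,225.02 +$88.83 interest = $5,313.85; pay $991.27 → $4,322.58
Installment 4: $4,322.58 +$73.48 interest = $4,396.06; pay $1,154.71 → $3,241.35
Installment 5: $3,241.35 +$55.10 interest = $3,296.45; pay $1,318.15 → $1,978.30
Installment 6: $1,978.30 +$33.63 interest = $2,011.93; pay $1,481.59 → $530.34
Installment 7: $530.34 +$9.02 interest = $539.36; pay $539.36 → $0.00
Balance reaches $0.00 in installment 7.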